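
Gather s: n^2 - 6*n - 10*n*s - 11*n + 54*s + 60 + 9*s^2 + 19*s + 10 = n^2 - 17*n + 9*s^2 + s*(73 - 10*n) + 70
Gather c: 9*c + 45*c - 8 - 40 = 54*c - 48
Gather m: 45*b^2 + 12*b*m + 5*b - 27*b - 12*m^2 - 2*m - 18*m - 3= 45*b^2 - 22*b - 12*m^2 + m*(12*b - 20) - 3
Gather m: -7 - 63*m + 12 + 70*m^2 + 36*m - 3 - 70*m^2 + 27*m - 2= 0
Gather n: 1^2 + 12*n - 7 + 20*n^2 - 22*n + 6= 20*n^2 - 10*n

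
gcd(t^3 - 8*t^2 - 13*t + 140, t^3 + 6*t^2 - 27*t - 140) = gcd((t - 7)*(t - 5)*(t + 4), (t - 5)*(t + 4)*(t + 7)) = t^2 - t - 20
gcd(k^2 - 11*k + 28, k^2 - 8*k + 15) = 1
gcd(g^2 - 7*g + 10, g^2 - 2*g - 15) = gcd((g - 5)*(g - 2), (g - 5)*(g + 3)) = g - 5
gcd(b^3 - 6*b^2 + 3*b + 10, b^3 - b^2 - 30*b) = 1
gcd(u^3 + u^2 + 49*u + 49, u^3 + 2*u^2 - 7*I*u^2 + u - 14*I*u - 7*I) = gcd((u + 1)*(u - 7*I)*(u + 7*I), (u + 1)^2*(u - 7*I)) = u^2 + u*(1 - 7*I) - 7*I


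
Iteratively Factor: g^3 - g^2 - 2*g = (g + 1)*(g^2 - 2*g) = g*(g + 1)*(g - 2)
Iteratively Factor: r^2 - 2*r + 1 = (r - 1)*(r - 1)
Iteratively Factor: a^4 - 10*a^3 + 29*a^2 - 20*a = (a - 1)*(a^3 - 9*a^2 + 20*a) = (a - 5)*(a - 1)*(a^2 - 4*a) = (a - 5)*(a - 4)*(a - 1)*(a)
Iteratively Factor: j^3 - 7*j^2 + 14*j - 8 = (j - 1)*(j^2 - 6*j + 8) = (j - 4)*(j - 1)*(j - 2)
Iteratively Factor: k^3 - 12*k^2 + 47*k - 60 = (k - 3)*(k^2 - 9*k + 20) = (k - 5)*(k - 3)*(k - 4)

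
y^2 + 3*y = y*(y + 3)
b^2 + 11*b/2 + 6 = (b + 3/2)*(b + 4)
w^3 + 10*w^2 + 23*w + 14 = (w + 1)*(w + 2)*(w + 7)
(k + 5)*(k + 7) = k^2 + 12*k + 35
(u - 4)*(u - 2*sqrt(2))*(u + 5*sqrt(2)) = u^3 - 4*u^2 + 3*sqrt(2)*u^2 - 20*u - 12*sqrt(2)*u + 80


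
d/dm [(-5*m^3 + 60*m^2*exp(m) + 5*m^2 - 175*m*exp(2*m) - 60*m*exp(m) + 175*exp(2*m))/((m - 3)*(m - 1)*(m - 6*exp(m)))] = 5*(6*m^3*exp(m) - 70*m^2*exp(2*m) - 24*m^2*exp(m) + 3*m^2 + 210*m*exp(3*m) + 280*m*exp(2*m) - 36*m*exp(m) - 840*exp(3*m) + 111*exp(2*m))/(m^4 - 12*m^3*exp(m) - 6*m^3 + 36*m^2*exp(2*m) + 72*m^2*exp(m) + 9*m^2 - 216*m*exp(2*m) - 108*m*exp(m) + 324*exp(2*m))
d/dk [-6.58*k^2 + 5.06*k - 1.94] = 5.06 - 13.16*k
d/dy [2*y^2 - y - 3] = 4*y - 1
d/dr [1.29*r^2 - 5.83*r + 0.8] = 2.58*r - 5.83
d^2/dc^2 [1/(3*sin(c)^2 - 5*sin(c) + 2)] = (-36*sin(c)^3 + 9*sin(c)^2 + 62*sin(c) - 38)/((sin(c) - 1)^2*(3*sin(c) - 2)^3)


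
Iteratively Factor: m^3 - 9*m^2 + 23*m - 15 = (m - 1)*(m^2 - 8*m + 15) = (m - 5)*(m - 1)*(m - 3)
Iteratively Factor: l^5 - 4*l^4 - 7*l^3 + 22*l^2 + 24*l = (l)*(l^4 - 4*l^3 - 7*l^2 + 22*l + 24) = l*(l + 2)*(l^3 - 6*l^2 + 5*l + 12) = l*(l + 1)*(l + 2)*(l^2 - 7*l + 12) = l*(l - 4)*(l + 1)*(l + 2)*(l - 3)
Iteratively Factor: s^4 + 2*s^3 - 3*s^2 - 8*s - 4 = (s + 1)*(s^3 + s^2 - 4*s - 4) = (s + 1)^2*(s^2 - 4) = (s - 2)*(s + 1)^2*(s + 2)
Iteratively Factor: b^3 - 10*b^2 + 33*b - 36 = (b - 3)*(b^2 - 7*b + 12) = (b - 4)*(b - 3)*(b - 3)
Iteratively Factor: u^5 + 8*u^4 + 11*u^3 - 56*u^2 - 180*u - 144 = (u + 4)*(u^4 + 4*u^3 - 5*u^2 - 36*u - 36) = (u + 2)*(u + 4)*(u^3 + 2*u^2 - 9*u - 18) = (u - 3)*(u + 2)*(u + 4)*(u^2 + 5*u + 6) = (u - 3)*(u + 2)*(u + 3)*(u + 4)*(u + 2)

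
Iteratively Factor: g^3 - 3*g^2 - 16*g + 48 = (g - 3)*(g^2 - 16) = (g - 4)*(g - 3)*(g + 4)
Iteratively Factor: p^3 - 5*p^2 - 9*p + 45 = (p - 3)*(p^2 - 2*p - 15) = (p - 3)*(p + 3)*(p - 5)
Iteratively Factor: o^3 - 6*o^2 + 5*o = (o)*(o^2 - 6*o + 5) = o*(o - 5)*(o - 1)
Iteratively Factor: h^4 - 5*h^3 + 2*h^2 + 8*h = (h - 4)*(h^3 - h^2 - 2*h) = (h - 4)*(h - 2)*(h^2 + h) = (h - 4)*(h - 2)*(h + 1)*(h)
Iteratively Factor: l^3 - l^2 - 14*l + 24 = (l - 2)*(l^2 + l - 12) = (l - 3)*(l - 2)*(l + 4)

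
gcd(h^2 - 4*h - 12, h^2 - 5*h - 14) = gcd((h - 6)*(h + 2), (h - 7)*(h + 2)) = h + 2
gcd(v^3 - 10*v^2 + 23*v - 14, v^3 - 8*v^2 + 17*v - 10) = v^2 - 3*v + 2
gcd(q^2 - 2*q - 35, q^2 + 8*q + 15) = q + 5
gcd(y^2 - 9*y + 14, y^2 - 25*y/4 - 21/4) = y - 7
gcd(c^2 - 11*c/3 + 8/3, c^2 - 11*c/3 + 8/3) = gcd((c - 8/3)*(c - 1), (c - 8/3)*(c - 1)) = c^2 - 11*c/3 + 8/3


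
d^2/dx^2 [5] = 0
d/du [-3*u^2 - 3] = -6*u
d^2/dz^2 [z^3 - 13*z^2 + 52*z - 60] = 6*z - 26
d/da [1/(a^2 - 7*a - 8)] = (7 - 2*a)/(-a^2 + 7*a + 8)^2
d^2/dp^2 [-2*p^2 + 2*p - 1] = -4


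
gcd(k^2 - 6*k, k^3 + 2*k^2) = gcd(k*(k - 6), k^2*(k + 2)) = k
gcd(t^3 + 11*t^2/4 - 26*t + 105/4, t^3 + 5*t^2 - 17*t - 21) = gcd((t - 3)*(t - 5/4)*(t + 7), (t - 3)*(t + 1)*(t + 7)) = t^2 + 4*t - 21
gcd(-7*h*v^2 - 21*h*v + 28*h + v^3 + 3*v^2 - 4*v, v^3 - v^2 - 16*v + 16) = v^2 + 3*v - 4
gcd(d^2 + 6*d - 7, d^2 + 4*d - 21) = d + 7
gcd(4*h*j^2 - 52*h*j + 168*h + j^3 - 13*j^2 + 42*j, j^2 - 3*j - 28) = j - 7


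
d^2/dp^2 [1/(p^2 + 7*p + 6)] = 2*(-p^2 - 7*p + (2*p + 7)^2 - 6)/(p^2 + 7*p + 6)^3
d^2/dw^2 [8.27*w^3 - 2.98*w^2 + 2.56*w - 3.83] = 49.62*w - 5.96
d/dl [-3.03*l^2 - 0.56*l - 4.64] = -6.06*l - 0.56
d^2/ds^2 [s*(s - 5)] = 2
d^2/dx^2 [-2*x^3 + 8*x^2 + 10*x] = 16 - 12*x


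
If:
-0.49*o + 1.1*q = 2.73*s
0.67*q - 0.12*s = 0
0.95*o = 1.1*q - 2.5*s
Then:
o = 0.00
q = 0.00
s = 0.00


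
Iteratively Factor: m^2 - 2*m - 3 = (m - 3)*(m + 1)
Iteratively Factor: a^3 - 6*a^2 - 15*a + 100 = (a + 4)*(a^2 - 10*a + 25) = (a - 5)*(a + 4)*(a - 5)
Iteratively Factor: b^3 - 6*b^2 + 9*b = (b - 3)*(b^2 - 3*b) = b*(b - 3)*(b - 3)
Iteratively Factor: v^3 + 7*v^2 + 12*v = (v + 4)*(v^2 + 3*v) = v*(v + 4)*(v + 3)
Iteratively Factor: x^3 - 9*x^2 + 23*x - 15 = (x - 1)*(x^2 - 8*x + 15) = (x - 3)*(x - 1)*(x - 5)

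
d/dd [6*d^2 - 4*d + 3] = 12*d - 4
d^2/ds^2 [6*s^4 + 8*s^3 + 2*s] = 24*s*(3*s + 2)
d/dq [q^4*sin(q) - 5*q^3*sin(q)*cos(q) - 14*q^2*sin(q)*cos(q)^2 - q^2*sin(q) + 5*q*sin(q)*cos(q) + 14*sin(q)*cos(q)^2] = q^4*cos(q) + 4*q^3*sin(q) - 5*q^3*cos(2*q) - 15*q^2*sin(2*q)/2 - 9*q^2*cos(q)/2 - 21*q^2*cos(3*q)/2 - 9*q*sin(q) - 7*q*sin(3*q) + 5*q*cos(2*q) + 5*sin(2*q)/2 + 7*cos(q)/2 + 21*cos(3*q)/2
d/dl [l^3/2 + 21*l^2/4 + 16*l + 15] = 3*l^2/2 + 21*l/2 + 16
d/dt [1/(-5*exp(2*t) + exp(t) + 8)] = (10*exp(t) - 1)*exp(t)/(-5*exp(2*t) + exp(t) + 8)^2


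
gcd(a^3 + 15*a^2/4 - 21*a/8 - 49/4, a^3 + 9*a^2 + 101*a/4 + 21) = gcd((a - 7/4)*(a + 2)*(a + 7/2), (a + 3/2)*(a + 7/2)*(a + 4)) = a + 7/2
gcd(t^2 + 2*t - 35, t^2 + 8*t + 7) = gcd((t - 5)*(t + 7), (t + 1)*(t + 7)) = t + 7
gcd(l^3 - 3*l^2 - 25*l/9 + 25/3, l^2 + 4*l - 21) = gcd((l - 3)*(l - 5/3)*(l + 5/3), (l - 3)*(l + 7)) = l - 3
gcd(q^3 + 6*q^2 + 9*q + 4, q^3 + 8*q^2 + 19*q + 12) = q^2 + 5*q + 4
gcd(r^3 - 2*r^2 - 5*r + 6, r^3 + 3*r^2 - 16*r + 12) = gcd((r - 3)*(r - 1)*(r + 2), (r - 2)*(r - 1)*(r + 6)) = r - 1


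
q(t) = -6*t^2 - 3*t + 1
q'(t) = -12*t - 3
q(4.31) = -123.39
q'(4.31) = -54.72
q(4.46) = -131.73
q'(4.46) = -56.52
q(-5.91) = -190.84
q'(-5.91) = 67.92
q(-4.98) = -132.86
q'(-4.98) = 56.76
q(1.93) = -27.14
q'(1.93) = -26.16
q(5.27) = -181.45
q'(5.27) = -66.24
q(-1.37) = -6.15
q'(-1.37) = 13.44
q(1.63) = -19.83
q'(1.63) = -22.56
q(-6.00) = -197.00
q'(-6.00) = 69.00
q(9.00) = -512.00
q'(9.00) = -111.00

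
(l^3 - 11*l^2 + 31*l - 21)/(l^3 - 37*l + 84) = (l^2 - 8*l + 7)/(l^2 + 3*l - 28)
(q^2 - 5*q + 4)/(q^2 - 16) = (q - 1)/(q + 4)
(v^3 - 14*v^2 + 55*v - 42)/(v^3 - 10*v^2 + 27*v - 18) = (v - 7)/(v - 3)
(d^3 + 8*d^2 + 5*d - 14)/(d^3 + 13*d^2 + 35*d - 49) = (d + 2)/(d + 7)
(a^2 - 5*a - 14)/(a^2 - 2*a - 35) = (a + 2)/(a + 5)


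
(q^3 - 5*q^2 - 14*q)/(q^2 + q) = (q^2 - 5*q - 14)/(q + 1)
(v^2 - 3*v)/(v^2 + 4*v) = (v - 3)/(v + 4)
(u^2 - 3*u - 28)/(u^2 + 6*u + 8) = (u - 7)/(u + 2)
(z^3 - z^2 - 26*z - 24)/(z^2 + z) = z - 2 - 24/z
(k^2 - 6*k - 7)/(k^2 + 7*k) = (k^2 - 6*k - 7)/(k*(k + 7))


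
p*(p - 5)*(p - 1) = p^3 - 6*p^2 + 5*p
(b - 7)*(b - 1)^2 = b^3 - 9*b^2 + 15*b - 7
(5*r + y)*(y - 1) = 5*r*y - 5*r + y^2 - y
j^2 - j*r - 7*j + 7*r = (j - 7)*(j - r)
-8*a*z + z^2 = z*(-8*a + z)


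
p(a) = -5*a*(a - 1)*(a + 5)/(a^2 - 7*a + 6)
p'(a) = -5*a*(7 - 2*a)*(a - 1)*(a + 5)/(a^2 - 7*a + 6)^2 - 5*a*(a - 1)/(a^2 - 7*a + 6) - 5*a*(a + 5)/(a^2 - 7*a + 6) - 5*(a - 1)*(a + 5)/(a^2 - 7*a + 6) = 5*(-a^2 + 12*a + 30)/(a^2 - 12*a + 36)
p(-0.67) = -2.17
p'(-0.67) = 2.42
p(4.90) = 220.50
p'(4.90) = 267.73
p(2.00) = 17.50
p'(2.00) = 15.62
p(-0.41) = -1.47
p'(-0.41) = 3.03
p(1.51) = 10.95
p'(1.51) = 11.37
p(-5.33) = 0.78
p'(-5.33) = -2.43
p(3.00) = 40.00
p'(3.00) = 31.67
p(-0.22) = -0.85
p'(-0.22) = 3.53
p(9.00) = -210.00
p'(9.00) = 31.67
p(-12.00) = 23.33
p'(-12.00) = -3.98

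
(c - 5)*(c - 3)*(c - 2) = c^3 - 10*c^2 + 31*c - 30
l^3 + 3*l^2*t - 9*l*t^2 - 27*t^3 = (l - 3*t)*(l + 3*t)^2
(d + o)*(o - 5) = d*o - 5*d + o^2 - 5*o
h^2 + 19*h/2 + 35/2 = (h + 5/2)*(h + 7)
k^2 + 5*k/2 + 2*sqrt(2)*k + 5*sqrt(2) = (k + 5/2)*(k + 2*sqrt(2))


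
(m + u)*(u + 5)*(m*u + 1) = m^2*u^2 + 5*m^2*u + m*u^3 + 5*m*u^2 + m*u + 5*m + u^2 + 5*u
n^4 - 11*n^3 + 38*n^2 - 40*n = n*(n - 5)*(n - 4)*(n - 2)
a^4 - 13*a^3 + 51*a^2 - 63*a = a*(a - 7)*(a - 3)^2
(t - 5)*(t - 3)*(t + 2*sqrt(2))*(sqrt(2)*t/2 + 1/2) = sqrt(2)*t^4/2 - 4*sqrt(2)*t^3 + 5*t^3/2 - 20*t^2 + 17*sqrt(2)*t^2/2 - 8*sqrt(2)*t + 75*t/2 + 15*sqrt(2)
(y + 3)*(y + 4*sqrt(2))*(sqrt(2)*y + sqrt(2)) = sqrt(2)*y^3 + 4*sqrt(2)*y^2 + 8*y^2 + 3*sqrt(2)*y + 32*y + 24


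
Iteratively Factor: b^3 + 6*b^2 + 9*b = (b + 3)*(b^2 + 3*b) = b*(b + 3)*(b + 3)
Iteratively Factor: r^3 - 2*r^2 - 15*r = (r + 3)*(r^2 - 5*r) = (r - 5)*(r + 3)*(r)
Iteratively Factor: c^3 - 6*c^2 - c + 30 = (c - 3)*(c^2 - 3*c - 10) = (c - 3)*(c + 2)*(c - 5)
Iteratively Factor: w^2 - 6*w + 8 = (w - 4)*(w - 2)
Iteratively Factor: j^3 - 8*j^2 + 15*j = (j - 5)*(j^2 - 3*j) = (j - 5)*(j - 3)*(j)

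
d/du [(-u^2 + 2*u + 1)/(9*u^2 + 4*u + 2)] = 22*u*(-u - 1)/(81*u^4 + 72*u^3 + 52*u^2 + 16*u + 4)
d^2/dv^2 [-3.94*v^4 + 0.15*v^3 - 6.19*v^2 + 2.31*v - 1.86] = -47.28*v^2 + 0.9*v - 12.38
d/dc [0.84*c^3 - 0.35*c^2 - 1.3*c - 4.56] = 2.52*c^2 - 0.7*c - 1.3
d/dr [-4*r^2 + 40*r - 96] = 40 - 8*r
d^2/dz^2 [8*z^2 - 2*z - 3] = 16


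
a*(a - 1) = a^2 - a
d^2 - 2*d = d*(d - 2)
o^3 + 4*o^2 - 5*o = o*(o - 1)*(o + 5)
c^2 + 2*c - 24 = (c - 4)*(c + 6)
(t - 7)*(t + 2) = t^2 - 5*t - 14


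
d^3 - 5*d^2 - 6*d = d*(d - 6)*(d + 1)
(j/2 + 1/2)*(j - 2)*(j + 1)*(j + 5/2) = j^4/2 + 5*j^3/4 - 3*j^2/2 - 19*j/4 - 5/2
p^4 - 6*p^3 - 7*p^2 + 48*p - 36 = (p - 6)*(p - 2)*(p - 1)*(p + 3)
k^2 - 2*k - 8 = (k - 4)*(k + 2)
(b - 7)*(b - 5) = b^2 - 12*b + 35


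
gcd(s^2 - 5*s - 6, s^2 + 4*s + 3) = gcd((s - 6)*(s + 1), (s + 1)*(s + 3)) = s + 1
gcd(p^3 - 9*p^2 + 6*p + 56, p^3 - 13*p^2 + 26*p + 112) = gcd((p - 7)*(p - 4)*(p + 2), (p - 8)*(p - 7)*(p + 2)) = p^2 - 5*p - 14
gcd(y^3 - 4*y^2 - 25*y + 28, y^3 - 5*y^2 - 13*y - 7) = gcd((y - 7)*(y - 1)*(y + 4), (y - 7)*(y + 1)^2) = y - 7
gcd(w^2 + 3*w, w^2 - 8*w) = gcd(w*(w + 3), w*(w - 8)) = w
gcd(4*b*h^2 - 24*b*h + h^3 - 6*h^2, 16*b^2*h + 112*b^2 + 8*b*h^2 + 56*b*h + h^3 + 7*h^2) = 4*b + h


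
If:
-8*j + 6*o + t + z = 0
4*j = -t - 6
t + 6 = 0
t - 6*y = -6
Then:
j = 0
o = 1 - z/6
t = -6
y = 0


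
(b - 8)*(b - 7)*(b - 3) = b^3 - 18*b^2 + 101*b - 168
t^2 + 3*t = t*(t + 3)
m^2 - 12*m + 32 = (m - 8)*(m - 4)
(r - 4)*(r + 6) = r^2 + 2*r - 24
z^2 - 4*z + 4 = (z - 2)^2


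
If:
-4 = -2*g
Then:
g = 2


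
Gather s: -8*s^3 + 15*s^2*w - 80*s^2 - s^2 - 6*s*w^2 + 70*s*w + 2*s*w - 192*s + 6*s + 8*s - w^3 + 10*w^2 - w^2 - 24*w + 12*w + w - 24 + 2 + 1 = -8*s^3 + s^2*(15*w - 81) + s*(-6*w^2 + 72*w - 178) - w^3 + 9*w^2 - 11*w - 21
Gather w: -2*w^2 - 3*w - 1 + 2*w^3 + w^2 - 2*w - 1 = 2*w^3 - w^2 - 5*w - 2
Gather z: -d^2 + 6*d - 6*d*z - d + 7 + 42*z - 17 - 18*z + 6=-d^2 + 5*d + z*(24 - 6*d) - 4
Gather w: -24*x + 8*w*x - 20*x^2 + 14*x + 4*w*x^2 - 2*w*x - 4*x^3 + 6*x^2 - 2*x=w*(4*x^2 + 6*x) - 4*x^3 - 14*x^2 - 12*x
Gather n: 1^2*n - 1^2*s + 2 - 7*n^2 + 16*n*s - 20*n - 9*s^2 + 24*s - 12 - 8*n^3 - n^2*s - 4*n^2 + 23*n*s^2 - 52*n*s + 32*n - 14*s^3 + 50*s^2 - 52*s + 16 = -8*n^3 + n^2*(-s - 11) + n*(23*s^2 - 36*s + 13) - 14*s^3 + 41*s^2 - 29*s + 6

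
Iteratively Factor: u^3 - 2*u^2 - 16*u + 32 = (u - 4)*(u^2 + 2*u - 8) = (u - 4)*(u + 4)*(u - 2)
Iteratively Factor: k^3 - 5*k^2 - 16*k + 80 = (k + 4)*(k^2 - 9*k + 20) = (k - 4)*(k + 4)*(k - 5)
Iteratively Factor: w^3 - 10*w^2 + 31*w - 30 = (w - 5)*(w^2 - 5*w + 6) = (w - 5)*(w - 2)*(w - 3)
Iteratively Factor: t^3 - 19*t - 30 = (t + 3)*(t^2 - 3*t - 10) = (t - 5)*(t + 3)*(t + 2)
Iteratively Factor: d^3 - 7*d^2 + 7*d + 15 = (d - 5)*(d^2 - 2*d - 3) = (d - 5)*(d + 1)*(d - 3)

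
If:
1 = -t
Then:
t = -1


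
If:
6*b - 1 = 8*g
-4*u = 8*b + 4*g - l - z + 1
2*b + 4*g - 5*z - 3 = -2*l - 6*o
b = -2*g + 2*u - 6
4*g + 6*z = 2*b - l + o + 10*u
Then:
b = 83/64 - 23*z/64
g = 217/256 - 69*z/256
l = 131/4 - 27*z/4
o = 433*z/128 - 1461/128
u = 1151/256 - 115*z/256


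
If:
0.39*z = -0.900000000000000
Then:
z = -2.31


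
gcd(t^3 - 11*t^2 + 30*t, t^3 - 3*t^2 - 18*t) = t^2 - 6*t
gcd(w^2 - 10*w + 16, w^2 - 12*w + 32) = w - 8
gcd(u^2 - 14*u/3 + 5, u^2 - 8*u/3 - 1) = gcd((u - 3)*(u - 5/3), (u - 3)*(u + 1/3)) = u - 3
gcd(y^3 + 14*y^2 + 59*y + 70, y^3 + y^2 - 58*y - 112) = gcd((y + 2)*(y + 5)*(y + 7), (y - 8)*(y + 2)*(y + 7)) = y^2 + 9*y + 14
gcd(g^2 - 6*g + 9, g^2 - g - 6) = g - 3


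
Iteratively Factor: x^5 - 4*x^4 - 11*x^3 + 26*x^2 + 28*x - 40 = (x + 2)*(x^4 - 6*x^3 + x^2 + 24*x - 20) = (x - 2)*(x + 2)*(x^3 - 4*x^2 - 7*x + 10) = (x - 2)*(x + 2)^2*(x^2 - 6*x + 5) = (x - 5)*(x - 2)*(x + 2)^2*(x - 1)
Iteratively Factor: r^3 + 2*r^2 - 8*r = (r)*(r^2 + 2*r - 8) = r*(r + 4)*(r - 2)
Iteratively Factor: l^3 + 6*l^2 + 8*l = (l + 4)*(l^2 + 2*l) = (l + 2)*(l + 4)*(l)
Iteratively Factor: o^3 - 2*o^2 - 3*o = (o + 1)*(o^2 - 3*o) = o*(o + 1)*(o - 3)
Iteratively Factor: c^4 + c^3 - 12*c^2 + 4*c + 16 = (c + 1)*(c^3 - 12*c + 16) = (c + 1)*(c + 4)*(c^2 - 4*c + 4) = (c - 2)*(c + 1)*(c + 4)*(c - 2)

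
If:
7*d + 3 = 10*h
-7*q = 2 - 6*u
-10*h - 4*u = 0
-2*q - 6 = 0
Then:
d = 29/21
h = 19/15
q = -3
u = -19/6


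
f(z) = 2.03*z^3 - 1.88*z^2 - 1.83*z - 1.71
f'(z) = 6.09*z^2 - 3.76*z - 1.83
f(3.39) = 49.57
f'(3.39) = 55.41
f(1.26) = -2.94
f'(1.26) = 3.10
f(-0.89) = -3.00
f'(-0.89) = 6.34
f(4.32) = 118.96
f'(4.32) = 95.58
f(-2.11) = -25.29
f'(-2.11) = 33.22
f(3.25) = 42.17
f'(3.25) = 50.28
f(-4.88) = -273.47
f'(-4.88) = 161.55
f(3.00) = 30.69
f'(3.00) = 41.70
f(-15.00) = -7248.51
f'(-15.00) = 1424.82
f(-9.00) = -1617.39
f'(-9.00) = 525.30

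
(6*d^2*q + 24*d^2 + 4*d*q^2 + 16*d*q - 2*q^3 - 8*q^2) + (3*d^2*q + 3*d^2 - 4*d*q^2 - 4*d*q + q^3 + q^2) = 9*d^2*q + 27*d^2 + 12*d*q - q^3 - 7*q^2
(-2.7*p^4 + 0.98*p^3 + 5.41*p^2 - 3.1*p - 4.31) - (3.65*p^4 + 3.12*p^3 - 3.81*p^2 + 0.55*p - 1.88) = -6.35*p^4 - 2.14*p^3 + 9.22*p^2 - 3.65*p - 2.43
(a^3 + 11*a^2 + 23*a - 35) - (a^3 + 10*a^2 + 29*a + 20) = a^2 - 6*a - 55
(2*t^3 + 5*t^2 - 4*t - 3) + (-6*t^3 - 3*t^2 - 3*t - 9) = -4*t^3 + 2*t^2 - 7*t - 12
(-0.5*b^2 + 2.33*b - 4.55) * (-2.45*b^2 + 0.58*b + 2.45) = 1.225*b^4 - 5.9985*b^3 + 11.2739*b^2 + 3.0695*b - 11.1475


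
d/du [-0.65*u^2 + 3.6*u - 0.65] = 3.6 - 1.3*u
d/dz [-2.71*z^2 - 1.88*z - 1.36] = -5.42*z - 1.88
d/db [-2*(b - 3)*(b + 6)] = -4*b - 6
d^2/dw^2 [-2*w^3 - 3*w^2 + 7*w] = -12*w - 6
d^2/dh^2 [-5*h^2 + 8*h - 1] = -10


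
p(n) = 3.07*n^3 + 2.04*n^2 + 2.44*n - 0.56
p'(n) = 9.21*n^2 + 4.08*n + 2.44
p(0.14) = -0.17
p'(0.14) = 3.19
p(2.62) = 75.05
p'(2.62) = 76.35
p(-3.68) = -134.91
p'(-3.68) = 112.15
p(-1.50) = -9.99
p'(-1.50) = 17.04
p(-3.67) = -133.79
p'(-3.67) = 111.51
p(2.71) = 82.14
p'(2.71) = 81.14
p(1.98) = 36.10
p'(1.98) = 46.63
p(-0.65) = -2.13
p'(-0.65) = 3.68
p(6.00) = 750.64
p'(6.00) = 358.48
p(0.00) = -0.56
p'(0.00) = 2.44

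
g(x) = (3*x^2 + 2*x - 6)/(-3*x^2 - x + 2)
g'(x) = (6*x + 1)*(3*x^2 + 2*x - 6)/(-3*x^2 - x + 2)^2 + (6*x + 2)/(-3*x^2 - x + 2) = (3*x^2 - 24*x - 2)/(9*x^4 + 6*x^3 - 11*x^2 - 4*x + 4)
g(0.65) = -41.61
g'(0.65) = -2399.63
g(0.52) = -6.20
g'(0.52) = -30.56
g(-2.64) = -0.59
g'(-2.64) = 0.31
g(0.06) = -3.04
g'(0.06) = -0.92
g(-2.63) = -0.59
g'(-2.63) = 0.32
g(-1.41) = 1.12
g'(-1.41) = 5.79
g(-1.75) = 0.06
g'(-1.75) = 1.66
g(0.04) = -3.03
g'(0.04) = -0.77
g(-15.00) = -0.97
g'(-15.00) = 0.00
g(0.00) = -3.00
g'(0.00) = -0.50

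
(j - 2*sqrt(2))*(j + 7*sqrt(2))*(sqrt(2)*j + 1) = sqrt(2)*j^3 + 11*j^2 - 23*sqrt(2)*j - 28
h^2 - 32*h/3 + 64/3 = (h - 8)*(h - 8/3)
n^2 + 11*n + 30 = (n + 5)*(n + 6)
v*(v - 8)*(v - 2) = v^3 - 10*v^2 + 16*v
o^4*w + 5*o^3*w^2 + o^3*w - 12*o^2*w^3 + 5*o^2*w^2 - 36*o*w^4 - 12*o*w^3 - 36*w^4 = (o - 3*w)*(o + 2*w)*(o + 6*w)*(o*w + w)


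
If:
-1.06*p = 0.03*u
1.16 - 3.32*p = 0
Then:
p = 0.35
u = -12.35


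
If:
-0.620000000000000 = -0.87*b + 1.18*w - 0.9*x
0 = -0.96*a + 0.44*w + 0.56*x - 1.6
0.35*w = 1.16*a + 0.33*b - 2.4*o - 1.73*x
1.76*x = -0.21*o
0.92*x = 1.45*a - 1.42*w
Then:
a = -3.03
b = -3.86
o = -1.67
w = -3.22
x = 0.20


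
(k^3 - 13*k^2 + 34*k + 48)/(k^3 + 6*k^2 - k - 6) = (k^2 - 14*k + 48)/(k^2 + 5*k - 6)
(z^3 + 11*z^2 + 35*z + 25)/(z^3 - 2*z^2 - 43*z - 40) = (z + 5)/(z - 8)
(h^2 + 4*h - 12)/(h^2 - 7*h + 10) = (h + 6)/(h - 5)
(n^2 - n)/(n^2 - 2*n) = (n - 1)/(n - 2)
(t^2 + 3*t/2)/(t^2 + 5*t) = (t + 3/2)/(t + 5)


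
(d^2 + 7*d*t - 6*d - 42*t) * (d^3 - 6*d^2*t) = d^5 + d^4*t - 6*d^4 - 42*d^3*t^2 - 6*d^3*t + 252*d^2*t^2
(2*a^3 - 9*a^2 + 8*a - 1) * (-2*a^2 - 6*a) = -4*a^5 + 6*a^4 + 38*a^3 - 46*a^2 + 6*a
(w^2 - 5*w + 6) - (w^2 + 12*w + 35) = -17*w - 29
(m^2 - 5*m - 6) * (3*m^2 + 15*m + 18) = 3*m^4 - 75*m^2 - 180*m - 108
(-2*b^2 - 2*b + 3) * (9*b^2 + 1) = -18*b^4 - 18*b^3 + 25*b^2 - 2*b + 3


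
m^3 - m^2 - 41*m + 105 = (m - 5)*(m - 3)*(m + 7)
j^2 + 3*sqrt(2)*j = j*(j + 3*sqrt(2))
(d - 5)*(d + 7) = d^2 + 2*d - 35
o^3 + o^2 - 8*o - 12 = (o - 3)*(o + 2)^2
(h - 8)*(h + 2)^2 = h^3 - 4*h^2 - 28*h - 32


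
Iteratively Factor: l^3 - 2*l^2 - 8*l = (l)*(l^2 - 2*l - 8) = l*(l - 4)*(l + 2)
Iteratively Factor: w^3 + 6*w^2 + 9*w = (w)*(w^2 + 6*w + 9) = w*(w + 3)*(w + 3)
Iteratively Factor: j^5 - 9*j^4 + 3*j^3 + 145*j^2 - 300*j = (j + 4)*(j^4 - 13*j^3 + 55*j^2 - 75*j) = (j - 5)*(j + 4)*(j^3 - 8*j^2 + 15*j) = j*(j - 5)*(j + 4)*(j^2 - 8*j + 15) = j*(j - 5)*(j - 3)*(j + 4)*(j - 5)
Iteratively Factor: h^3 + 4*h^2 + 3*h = (h + 1)*(h^2 + 3*h) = h*(h + 1)*(h + 3)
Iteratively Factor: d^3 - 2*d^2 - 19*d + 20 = (d + 4)*(d^2 - 6*d + 5) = (d - 5)*(d + 4)*(d - 1)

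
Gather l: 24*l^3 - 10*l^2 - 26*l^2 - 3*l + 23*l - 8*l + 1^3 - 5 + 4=24*l^3 - 36*l^2 + 12*l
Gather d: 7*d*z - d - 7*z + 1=d*(7*z - 1) - 7*z + 1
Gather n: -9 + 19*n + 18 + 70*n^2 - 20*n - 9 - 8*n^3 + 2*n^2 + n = -8*n^3 + 72*n^2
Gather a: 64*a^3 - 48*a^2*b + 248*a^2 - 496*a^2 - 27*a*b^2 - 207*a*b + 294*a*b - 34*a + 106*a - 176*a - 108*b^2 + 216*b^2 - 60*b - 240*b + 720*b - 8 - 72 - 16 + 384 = 64*a^3 + a^2*(-48*b - 248) + a*(-27*b^2 + 87*b - 104) + 108*b^2 + 420*b + 288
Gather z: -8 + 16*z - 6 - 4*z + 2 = 12*z - 12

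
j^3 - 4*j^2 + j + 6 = (j - 3)*(j - 2)*(j + 1)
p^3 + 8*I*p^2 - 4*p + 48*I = (p - 2*I)*(p + 4*I)*(p + 6*I)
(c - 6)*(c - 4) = c^2 - 10*c + 24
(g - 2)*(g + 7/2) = g^2 + 3*g/2 - 7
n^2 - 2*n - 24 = (n - 6)*(n + 4)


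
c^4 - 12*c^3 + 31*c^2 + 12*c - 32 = (c - 8)*(c - 4)*(c - 1)*(c + 1)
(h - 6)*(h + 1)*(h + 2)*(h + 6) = h^4 + 3*h^3 - 34*h^2 - 108*h - 72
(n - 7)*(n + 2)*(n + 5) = n^3 - 39*n - 70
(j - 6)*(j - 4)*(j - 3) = j^3 - 13*j^2 + 54*j - 72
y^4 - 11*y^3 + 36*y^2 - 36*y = y*(y - 6)*(y - 3)*(y - 2)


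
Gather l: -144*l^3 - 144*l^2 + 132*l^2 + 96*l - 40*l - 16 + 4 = -144*l^3 - 12*l^2 + 56*l - 12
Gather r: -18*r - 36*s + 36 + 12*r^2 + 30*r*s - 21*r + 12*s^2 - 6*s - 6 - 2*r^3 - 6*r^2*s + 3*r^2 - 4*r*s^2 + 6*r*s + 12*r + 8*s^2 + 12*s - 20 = -2*r^3 + r^2*(15 - 6*s) + r*(-4*s^2 + 36*s - 27) + 20*s^2 - 30*s + 10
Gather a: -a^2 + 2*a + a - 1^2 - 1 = -a^2 + 3*a - 2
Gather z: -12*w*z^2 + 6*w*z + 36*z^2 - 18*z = z^2*(36 - 12*w) + z*(6*w - 18)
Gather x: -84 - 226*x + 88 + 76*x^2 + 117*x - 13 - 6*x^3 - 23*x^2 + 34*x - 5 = -6*x^3 + 53*x^2 - 75*x - 14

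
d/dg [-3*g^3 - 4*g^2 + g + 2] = -9*g^2 - 8*g + 1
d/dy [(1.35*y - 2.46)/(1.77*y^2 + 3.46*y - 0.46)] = (-2.3895*y^2 + 8.7084*y + 7.8906)/(3.1329*y^4 + 12.2484*y^3 + 10.3432*y^2 - 3.1832*y + 0.2116)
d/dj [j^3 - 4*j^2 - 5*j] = 3*j^2 - 8*j - 5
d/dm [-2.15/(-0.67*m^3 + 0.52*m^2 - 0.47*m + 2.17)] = (-4.3215*m^2 + 2.236*m - 1.0105)/(0.67*m^3 - 0.52*m^2 + 0.47*m - 2.17)^2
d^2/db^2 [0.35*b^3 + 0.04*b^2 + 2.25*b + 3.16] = 2.1*b + 0.08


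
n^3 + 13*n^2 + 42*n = n*(n + 6)*(n + 7)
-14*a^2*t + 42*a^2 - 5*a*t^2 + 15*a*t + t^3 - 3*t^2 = (-7*a + t)*(2*a + t)*(t - 3)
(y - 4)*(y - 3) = y^2 - 7*y + 12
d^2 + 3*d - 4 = (d - 1)*(d + 4)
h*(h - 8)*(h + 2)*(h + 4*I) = h^4 - 6*h^3 + 4*I*h^3 - 16*h^2 - 24*I*h^2 - 64*I*h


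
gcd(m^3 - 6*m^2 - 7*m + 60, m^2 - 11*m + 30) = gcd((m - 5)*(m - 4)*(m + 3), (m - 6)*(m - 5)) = m - 5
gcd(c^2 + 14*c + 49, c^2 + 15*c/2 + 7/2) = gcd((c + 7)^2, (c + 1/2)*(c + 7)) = c + 7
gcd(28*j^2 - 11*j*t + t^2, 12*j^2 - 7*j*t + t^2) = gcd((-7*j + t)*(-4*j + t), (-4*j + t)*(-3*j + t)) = -4*j + t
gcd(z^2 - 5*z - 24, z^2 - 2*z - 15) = z + 3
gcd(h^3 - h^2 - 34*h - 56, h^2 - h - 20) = h + 4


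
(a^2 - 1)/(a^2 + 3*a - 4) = (a + 1)/(a + 4)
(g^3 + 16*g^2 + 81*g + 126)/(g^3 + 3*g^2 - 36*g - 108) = (g + 7)/(g - 6)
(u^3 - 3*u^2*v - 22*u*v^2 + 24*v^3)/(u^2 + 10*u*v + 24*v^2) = (u^2 - 7*u*v + 6*v^2)/(u + 6*v)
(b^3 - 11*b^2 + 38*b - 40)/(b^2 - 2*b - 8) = (b^2 - 7*b + 10)/(b + 2)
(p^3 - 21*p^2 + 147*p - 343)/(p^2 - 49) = (p^2 - 14*p + 49)/(p + 7)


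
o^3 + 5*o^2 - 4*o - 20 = (o - 2)*(o + 2)*(o + 5)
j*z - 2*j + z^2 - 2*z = (j + z)*(z - 2)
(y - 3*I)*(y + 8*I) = y^2 + 5*I*y + 24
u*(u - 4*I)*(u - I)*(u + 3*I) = u^4 - 2*I*u^3 + 11*u^2 - 12*I*u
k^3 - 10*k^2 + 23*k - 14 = (k - 7)*(k - 2)*(k - 1)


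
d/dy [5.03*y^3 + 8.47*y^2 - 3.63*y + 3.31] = 15.09*y^2 + 16.94*y - 3.63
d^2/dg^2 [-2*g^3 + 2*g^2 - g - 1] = 4 - 12*g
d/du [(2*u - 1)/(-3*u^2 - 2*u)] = 2*(3*u^2 - 3*u - 1)/(u^2*(9*u^2 + 12*u + 4))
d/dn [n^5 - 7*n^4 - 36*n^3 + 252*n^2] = n*(5*n^3 - 28*n^2 - 108*n + 504)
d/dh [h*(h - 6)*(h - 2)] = 3*h^2 - 16*h + 12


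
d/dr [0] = 0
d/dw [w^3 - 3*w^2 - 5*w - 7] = 3*w^2 - 6*w - 5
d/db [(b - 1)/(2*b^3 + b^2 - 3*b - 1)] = (2*b^3 + b^2 - 3*b - (b - 1)*(6*b^2 + 2*b - 3) - 1)/(2*b^3 + b^2 - 3*b - 1)^2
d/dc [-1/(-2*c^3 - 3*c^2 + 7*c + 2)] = (-6*c^2 - 6*c + 7)/(2*c^3 + 3*c^2 - 7*c - 2)^2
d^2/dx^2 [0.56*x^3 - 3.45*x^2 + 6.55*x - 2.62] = 3.36*x - 6.9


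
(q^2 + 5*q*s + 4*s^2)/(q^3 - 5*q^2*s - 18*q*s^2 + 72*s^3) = (q + s)/(q^2 - 9*q*s + 18*s^2)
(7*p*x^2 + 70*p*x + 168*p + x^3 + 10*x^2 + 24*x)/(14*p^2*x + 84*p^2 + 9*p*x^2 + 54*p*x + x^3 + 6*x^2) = (x + 4)/(2*p + x)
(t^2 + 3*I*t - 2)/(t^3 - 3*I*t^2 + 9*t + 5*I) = (t + 2*I)/(t^2 - 4*I*t + 5)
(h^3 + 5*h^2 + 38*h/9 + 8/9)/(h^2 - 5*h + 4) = (9*h^3 + 45*h^2 + 38*h + 8)/(9*(h^2 - 5*h + 4))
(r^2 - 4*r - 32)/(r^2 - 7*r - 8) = (r + 4)/(r + 1)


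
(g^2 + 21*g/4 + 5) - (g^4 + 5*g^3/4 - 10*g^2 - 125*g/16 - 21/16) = -g^4 - 5*g^3/4 + 11*g^2 + 209*g/16 + 101/16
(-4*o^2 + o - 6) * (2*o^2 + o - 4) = -8*o^4 - 2*o^3 + 5*o^2 - 10*o + 24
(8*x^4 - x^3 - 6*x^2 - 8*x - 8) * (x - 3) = 8*x^5 - 25*x^4 - 3*x^3 + 10*x^2 + 16*x + 24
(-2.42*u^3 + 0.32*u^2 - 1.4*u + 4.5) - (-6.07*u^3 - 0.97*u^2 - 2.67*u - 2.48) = 3.65*u^3 + 1.29*u^2 + 1.27*u + 6.98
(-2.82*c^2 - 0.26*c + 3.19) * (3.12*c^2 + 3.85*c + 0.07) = -8.7984*c^4 - 11.6682*c^3 + 8.7544*c^2 + 12.2633*c + 0.2233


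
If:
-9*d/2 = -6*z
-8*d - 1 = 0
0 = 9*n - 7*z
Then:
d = -1/8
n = -7/96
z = -3/32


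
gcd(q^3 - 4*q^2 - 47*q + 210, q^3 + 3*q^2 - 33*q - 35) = q^2 + 2*q - 35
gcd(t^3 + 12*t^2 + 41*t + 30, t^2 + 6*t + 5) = t^2 + 6*t + 5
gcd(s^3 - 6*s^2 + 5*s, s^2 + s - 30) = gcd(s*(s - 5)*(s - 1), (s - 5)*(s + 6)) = s - 5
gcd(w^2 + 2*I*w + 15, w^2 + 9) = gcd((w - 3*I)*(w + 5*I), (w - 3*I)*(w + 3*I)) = w - 3*I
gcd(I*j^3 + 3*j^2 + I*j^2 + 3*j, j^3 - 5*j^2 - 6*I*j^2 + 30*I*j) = j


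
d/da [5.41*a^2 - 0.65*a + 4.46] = 10.82*a - 0.65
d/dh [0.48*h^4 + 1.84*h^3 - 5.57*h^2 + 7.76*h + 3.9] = 1.92*h^3 + 5.52*h^2 - 11.14*h + 7.76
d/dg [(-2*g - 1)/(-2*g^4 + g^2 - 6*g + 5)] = 2*(2*g^4 - g^2 + 6*g - (2*g + 1)*(4*g^3 - g + 3) - 5)/(2*g^4 - g^2 + 6*g - 5)^2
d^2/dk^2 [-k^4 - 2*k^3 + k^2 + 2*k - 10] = -12*k^2 - 12*k + 2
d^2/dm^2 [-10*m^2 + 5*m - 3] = -20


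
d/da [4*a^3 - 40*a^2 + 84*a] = 12*a^2 - 80*a + 84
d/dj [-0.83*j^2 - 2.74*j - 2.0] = -1.66*j - 2.74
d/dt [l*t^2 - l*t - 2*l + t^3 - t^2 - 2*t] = 2*l*t - l + 3*t^2 - 2*t - 2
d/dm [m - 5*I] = 1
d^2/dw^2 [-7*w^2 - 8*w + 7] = -14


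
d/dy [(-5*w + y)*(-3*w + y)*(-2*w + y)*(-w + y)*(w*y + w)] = w*(30*w^4 - 122*w^3*y - 61*w^3 + 123*w^2*y^2 + 82*w^2*y - 44*w*y^3 - 33*w*y^2 + 5*y^4 + 4*y^3)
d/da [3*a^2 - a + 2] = 6*a - 1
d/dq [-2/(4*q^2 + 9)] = 16*q/(4*q^2 + 9)^2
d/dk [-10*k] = -10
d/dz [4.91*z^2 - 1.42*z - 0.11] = 9.82*z - 1.42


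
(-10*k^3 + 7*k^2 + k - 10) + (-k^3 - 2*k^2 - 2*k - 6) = -11*k^3 + 5*k^2 - k - 16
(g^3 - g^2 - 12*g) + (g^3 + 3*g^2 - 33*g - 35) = 2*g^3 + 2*g^2 - 45*g - 35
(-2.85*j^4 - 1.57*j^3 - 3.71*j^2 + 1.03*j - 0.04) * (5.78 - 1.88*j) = 5.358*j^5 - 13.5214*j^4 - 2.0998*j^3 - 23.3802*j^2 + 6.0286*j - 0.2312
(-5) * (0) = 0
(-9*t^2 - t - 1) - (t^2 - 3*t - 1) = -10*t^2 + 2*t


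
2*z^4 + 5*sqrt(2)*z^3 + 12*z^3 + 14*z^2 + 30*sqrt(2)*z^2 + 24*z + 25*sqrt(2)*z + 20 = (z + 5)*(z + 2*sqrt(2))*(sqrt(2)*z + 1)*(sqrt(2)*z + sqrt(2))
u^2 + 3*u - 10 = (u - 2)*(u + 5)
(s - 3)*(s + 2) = s^2 - s - 6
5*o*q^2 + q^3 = q^2*(5*o + q)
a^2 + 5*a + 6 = (a + 2)*(a + 3)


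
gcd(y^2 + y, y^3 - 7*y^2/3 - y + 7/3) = y + 1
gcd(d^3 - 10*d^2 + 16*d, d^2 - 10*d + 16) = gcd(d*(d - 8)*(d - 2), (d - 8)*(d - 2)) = d^2 - 10*d + 16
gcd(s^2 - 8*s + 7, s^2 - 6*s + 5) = s - 1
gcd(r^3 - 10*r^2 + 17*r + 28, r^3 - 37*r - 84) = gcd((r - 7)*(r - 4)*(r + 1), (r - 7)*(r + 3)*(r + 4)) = r - 7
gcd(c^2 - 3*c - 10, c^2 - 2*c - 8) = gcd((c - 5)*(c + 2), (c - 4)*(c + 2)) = c + 2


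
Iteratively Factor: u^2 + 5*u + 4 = (u + 4)*(u + 1)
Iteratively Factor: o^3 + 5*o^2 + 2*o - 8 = (o + 2)*(o^2 + 3*o - 4) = (o + 2)*(o + 4)*(o - 1)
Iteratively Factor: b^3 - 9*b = (b)*(b^2 - 9) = b*(b + 3)*(b - 3)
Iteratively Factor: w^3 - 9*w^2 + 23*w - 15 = (w - 5)*(w^2 - 4*w + 3) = (w - 5)*(w - 3)*(w - 1)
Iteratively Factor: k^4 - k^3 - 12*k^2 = (k + 3)*(k^3 - 4*k^2) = k*(k + 3)*(k^2 - 4*k) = k^2*(k + 3)*(k - 4)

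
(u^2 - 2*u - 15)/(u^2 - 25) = (u + 3)/(u + 5)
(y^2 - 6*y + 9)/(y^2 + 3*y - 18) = (y - 3)/(y + 6)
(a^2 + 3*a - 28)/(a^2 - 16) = (a + 7)/(a + 4)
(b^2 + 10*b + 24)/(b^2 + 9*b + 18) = (b + 4)/(b + 3)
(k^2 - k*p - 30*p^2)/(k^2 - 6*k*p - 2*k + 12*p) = (k + 5*p)/(k - 2)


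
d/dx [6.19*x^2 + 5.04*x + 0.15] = 12.38*x + 5.04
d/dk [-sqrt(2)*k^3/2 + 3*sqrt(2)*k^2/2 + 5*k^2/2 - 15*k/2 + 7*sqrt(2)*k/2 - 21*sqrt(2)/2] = -3*sqrt(2)*k^2/2 + 3*sqrt(2)*k + 5*k - 15/2 + 7*sqrt(2)/2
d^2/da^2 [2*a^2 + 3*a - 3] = 4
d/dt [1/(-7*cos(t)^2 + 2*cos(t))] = 2*(sin(t)/cos(t)^2 - 7*tan(t))/(7*cos(t) - 2)^2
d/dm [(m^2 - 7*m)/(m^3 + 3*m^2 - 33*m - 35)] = (-m^4 + 14*m^3 - 12*m^2 - 70*m + 245)/(m^6 + 6*m^5 - 57*m^4 - 268*m^3 + 879*m^2 + 2310*m + 1225)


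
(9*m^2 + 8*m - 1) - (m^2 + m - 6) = 8*m^2 + 7*m + 5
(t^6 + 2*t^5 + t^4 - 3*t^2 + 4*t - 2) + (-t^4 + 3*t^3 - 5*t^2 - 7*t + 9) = t^6 + 2*t^5 + 3*t^3 - 8*t^2 - 3*t + 7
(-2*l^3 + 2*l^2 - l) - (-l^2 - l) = -2*l^3 + 3*l^2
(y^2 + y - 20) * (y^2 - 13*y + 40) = y^4 - 12*y^3 + 7*y^2 + 300*y - 800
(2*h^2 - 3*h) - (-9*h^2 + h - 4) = 11*h^2 - 4*h + 4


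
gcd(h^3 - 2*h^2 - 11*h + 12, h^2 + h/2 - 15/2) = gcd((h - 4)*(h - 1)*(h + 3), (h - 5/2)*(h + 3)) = h + 3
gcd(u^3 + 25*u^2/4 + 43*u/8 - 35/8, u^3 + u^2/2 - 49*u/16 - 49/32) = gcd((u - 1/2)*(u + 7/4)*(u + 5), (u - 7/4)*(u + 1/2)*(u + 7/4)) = u + 7/4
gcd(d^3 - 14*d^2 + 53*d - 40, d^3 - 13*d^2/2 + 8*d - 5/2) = d^2 - 6*d + 5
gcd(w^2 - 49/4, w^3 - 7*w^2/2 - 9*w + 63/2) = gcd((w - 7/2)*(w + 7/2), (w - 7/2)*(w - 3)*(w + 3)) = w - 7/2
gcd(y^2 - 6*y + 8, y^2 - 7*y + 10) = y - 2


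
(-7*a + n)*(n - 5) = -7*a*n + 35*a + n^2 - 5*n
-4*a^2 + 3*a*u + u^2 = (-a + u)*(4*a + u)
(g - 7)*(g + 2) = g^2 - 5*g - 14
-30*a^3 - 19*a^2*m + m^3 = (-5*a + m)*(2*a + m)*(3*a + m)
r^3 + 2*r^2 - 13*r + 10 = (r - 2)*(r - 1)*(r + 5)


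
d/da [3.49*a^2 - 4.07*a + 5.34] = 6.98*a - 4.07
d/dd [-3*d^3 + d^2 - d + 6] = -9*d^2 + 2*d - 1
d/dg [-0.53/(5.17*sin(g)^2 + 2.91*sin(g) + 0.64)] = (5.4802*sin(g) + 1.5423)*cos(g)/(5.17*sin(g)^2 + 2.91*sin(g) + 0.64)^2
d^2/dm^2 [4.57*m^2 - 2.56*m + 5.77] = 9.14000000000000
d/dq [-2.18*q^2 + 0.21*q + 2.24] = 0.21 - 4.36*q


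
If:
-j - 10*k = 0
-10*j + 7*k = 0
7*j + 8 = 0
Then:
No Solution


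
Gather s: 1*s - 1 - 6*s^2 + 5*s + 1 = -6*s^2 + 6*s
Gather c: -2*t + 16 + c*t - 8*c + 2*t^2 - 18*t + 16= c*(t - 8) + 2*t^2 - 20*t + 32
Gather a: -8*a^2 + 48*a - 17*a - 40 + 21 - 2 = -8*a^2 + 31*a - 21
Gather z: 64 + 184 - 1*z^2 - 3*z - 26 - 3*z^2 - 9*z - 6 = -4*z^2 - 12*z + 216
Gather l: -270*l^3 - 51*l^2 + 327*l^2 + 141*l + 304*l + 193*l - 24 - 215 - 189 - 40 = -270*l^3 + 276*l^2 + 638*l - 468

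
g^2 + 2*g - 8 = (g - 2)*(g + 4)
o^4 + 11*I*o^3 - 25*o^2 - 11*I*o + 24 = (o - 1)*(o + 1)*(o + 3*I)*(o + 8*I)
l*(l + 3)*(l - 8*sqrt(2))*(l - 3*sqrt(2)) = l^4 - 11*sqrt(2)*l^3 + 3*l^3 - 33*sqrt(2)*l^2 + 48*l^2 + 144*l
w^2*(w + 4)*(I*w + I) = I*w^4 + 5*I*w^3 + 4*I*w^2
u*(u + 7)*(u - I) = u^3 + 7*u^2 - I*u^2 - 7*I*u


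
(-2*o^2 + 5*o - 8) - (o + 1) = -2*o^2 + 4*o - 9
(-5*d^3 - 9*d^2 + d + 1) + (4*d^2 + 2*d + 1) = -5*d^3 - 5*d^2 + 3*d + 2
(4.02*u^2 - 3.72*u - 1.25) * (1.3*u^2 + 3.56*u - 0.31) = 5.226*u^4 + 9.4752*u^3 - 16.1144*u^2 - 3.2968*u + 0.3875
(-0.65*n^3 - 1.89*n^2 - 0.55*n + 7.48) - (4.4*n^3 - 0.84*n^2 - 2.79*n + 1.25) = -5.05*n^3 - 1.05*n^2 + 2.24*n + 6.23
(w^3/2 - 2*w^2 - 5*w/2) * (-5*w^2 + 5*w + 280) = -5*w^5/2 + 25*w^4/2 + 285*w^3/2 - 1145*w^2/2 - 700*w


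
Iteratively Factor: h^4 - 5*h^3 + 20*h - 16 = (h - 1)*(h^3 - 4*h^2 - 4*h + 16) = (h - 1)*(h + 2)*(h^2 - 6*h + 8) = (h - 4)*(h - 1)*(h + 2)*(h - 2)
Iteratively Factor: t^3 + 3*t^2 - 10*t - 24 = (t - 3)*(t^2 + 6*t + 8) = (t - 3)*(t + 2)*(t + 4)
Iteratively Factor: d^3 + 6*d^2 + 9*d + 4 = (d + 1)*(d^2 + 5*d + 4) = (d + 1)*(d + 4)*(d + 1)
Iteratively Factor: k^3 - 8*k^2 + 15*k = (k - 5)*(k^2 - 3*k) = (k - 5)*(k - 3)*(k)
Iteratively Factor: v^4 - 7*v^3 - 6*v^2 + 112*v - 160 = (v - 4)*(v^3 - 3*v^2 - 18*v + 40) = (v - 5)*(v - 4)*(v^2 + 2*v - 8) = (v - 5)*(v - 4)*(v + 4)*(v - 2)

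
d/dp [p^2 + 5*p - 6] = 2*p + 5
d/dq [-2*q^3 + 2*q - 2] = 2 - 6*q^2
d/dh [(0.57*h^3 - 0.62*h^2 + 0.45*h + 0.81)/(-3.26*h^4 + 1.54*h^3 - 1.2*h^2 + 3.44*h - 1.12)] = (1.8582*h^6 - 4.0424*h^5 + 4.6718*h^4 + 13.098*h^3 - 7.2502*h^2 + 3.3328*h - 3.2904)/(10.6276*h^8 - 10.0408*h^7 + 10.1956*h^6 - 26.1248*h^5 + 19.3376*h^4 - 11.7056*h^3 + 14.5216*h^2 - 7.7056*h + 1.2544)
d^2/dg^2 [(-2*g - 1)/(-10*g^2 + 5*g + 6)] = 10*(-12*g*(-10*g^2 + 5*g + 6) - 5*(2*g + 1)*(4*g - 1)^2)/(-10*g^2 + 5*g + 6)^3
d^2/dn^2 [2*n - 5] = 0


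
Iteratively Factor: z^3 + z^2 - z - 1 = (z + 1)*(z^2 - 1) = (z + 1)^2*(z - 1)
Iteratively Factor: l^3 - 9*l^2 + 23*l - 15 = (l - 3)*(l^2 - 6*l + 5) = (l - 3)*(l - 1)*(l - 5)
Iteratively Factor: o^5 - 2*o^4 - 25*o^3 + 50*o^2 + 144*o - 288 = (o - 3)*(o^4 + o^3 - 22*o^2 - 16*o + 96) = (o - 3)*(o - 2)*(o^3 + 3*o^2 - 16*o - 48) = (o - 4)*(o - 3)*(o - 2)*(o^2 + 7*o + 12) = (o - 4)*(o - 3)*(o - 2)*(o + 3)*(o + 4)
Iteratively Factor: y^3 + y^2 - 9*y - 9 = (y + 3)*(y^2 - 2*y - 3) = (y - 3)*(y + 3)*(y + 1)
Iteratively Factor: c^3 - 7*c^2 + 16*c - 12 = (c - 2)*(c^2 - 5*c + 6) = (c - 2)^2*(c - 3)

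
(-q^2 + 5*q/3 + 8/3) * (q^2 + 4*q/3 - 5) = -q^4 + q^3/3 + 89*q^2/9 - 43*q/9 - 40/3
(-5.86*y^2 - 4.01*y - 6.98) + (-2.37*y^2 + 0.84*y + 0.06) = -8.23*y^2 - 3.17*y - 6.92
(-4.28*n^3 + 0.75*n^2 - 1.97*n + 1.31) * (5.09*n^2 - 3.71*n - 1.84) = -21.7852*n^5 + 19.6963*n^4 - 4.9346*n^3 + 12.5966*n^2 - 1.2353*n - 2.4104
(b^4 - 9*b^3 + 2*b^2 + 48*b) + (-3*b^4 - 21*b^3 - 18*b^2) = -2*b^4 - 30*b^3 - 16*b^2 + 48*b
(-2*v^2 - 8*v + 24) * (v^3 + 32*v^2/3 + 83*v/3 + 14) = -2*v^5 - 88*v^4/3 - 350*v^3/3 + 20*v^2/3 + 552*v + 336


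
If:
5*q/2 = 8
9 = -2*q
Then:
No Solution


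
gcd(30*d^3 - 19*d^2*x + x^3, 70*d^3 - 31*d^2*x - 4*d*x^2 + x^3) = -10*d^2 + 3*d*x + x^2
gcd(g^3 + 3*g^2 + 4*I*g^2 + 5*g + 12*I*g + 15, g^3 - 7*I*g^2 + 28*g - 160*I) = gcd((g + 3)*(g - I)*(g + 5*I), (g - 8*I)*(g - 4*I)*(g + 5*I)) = g + 5*I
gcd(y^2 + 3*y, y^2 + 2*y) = y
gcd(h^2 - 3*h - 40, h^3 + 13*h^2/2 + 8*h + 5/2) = h + 5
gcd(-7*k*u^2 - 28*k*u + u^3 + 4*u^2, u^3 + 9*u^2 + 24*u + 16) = u + 4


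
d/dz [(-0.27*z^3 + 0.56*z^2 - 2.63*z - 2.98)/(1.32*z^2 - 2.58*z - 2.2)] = (-0.3564*z^4 + 1.3932*z^3 + 3.8088*z^2 + 5.4032*z - 1.9024)/(1.7424*z^4 - 6.8112*z^3 + 0.8484*z^2 + 11.352*z + 4.84)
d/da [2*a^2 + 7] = 4*a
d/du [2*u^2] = 4*u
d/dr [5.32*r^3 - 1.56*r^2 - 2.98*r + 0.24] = 15.96*r^2 - 3.12*r - 2.98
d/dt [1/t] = -1/t^2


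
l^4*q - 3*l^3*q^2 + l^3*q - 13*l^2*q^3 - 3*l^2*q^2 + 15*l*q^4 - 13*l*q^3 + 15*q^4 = (l - 5*q)*(l - q)*(l + 3*q)*(l*q + q)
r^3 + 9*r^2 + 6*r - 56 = (r - 2)*(r + 4)*(r + 7)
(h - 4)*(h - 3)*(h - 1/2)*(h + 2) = h^4 - 11*h^3/2 + h^2/2 + 25*h - 12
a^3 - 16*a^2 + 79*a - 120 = (a - 8)*(a - 5)*(a - 3)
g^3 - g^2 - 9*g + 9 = (g - 3)*(g - 1)*(g + 3)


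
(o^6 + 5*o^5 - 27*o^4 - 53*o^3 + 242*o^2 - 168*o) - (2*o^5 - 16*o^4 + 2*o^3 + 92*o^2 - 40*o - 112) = o^6 + 3*o^5 - 11*o^4 - 55*o^3 + 150*o^2 - 128*o + 112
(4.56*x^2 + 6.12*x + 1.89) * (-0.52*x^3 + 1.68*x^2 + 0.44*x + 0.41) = -2.3712*x^5 + 4.4784*x^4 + 11.3052*x^3 + 7.7376*x^2 + 3.3408*x + 0.7749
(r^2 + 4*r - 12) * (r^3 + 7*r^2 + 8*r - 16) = r^5 + 11*r^4 + 24*r^3 - 68*r^2 - 160*r + 192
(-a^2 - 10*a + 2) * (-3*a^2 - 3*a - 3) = 3*a^4 + 33*a^3 + 27*a^2 + 24*a - 6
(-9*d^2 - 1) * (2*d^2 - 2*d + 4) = -18*d^4 + 18*d^3 - 38*d^2 + 2*d - 4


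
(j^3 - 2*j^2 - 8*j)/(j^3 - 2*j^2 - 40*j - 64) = j*(j - 4)/(j^2 - 4*j - 32)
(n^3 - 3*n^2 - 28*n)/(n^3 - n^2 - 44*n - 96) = n*(n - 7)/(n^2 - 5*n - 24)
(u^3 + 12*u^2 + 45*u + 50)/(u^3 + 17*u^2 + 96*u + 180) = (u^2 + 7*u + 10)/(u^2 + 12*u + 36)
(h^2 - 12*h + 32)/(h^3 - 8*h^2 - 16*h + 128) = 1/(h + 4)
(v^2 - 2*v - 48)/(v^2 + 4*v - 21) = (v^2 - 2*v - 48)/(v^2 + 4*v - 21)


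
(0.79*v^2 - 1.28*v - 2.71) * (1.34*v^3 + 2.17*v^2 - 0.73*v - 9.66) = 1.0586*v^5 - 0.000900000000000123*v^4 - 6.9857*v^3 - 12.5777*v^2 + 14.3431*v + 26.1786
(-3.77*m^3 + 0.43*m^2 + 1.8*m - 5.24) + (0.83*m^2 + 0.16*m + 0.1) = -3.77*m^3 + 1.26*m^2 + 1.96*m - 5.14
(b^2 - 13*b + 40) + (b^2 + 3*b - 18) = 2*b^2 - 10*b + 22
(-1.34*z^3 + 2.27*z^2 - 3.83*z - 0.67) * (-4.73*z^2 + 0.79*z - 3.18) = 6.3382*z^5 - 11.7957*z^4 + 24.1704*z^3 - 7.0752*z^2 + 11.6501*z + 2.1306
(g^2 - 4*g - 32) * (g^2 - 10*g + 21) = g^4 - 14*g^3 + 29*g^2 + 236*g - 672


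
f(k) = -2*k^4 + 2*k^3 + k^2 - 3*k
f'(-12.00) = 14661.00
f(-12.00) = -44748.00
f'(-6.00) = 1929.00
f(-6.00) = -2970.00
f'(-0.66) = 0.59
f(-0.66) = 1.46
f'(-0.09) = -3.13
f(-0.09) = 0.28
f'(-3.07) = 278.88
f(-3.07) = -216.89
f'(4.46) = -584.46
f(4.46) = -607.41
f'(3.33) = -225.21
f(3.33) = -170.98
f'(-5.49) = 1490.61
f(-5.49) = -2101.18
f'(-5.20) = 1273.70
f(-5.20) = -1700.90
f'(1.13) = -4.62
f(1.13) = -2.49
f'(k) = -8*k^3 + 6*k^2 + 2*k - 3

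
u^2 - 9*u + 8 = (u - 8)*(u - 1)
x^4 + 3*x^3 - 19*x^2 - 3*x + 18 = (x - 3)*(x - 1)*(x + 1)*(x + 6)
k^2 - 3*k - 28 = (k - 7)*(k + 4)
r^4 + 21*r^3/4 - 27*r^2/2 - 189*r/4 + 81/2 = (r - 3)*(r - 3/4)*(r + 3)*(r + 6)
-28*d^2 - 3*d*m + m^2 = (-7*d + m)*(4*d + m)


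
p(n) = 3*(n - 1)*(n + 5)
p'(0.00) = 12.00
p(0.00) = -15.00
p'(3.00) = 30.00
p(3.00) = 48.00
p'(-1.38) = 3.72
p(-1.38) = -25.85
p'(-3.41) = -8.46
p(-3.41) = -21.04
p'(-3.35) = -8.10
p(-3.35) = -21.53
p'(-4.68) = -16.08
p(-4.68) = -5.45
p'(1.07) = 18.42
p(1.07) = 1.27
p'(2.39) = 26.34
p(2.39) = 30.82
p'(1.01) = 18.06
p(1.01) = 0.18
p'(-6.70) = -28.20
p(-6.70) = 39.27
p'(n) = 6*n + 12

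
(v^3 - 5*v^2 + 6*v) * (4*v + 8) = 4*v^4 - 12*v^3 - 16*v^2 + 48*v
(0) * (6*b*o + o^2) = 0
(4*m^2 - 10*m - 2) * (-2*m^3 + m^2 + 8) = -8*m^5 + 24*m^4 - 6*m^3 + 30*m^2 - 80*m - 16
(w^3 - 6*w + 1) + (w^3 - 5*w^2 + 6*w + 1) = 2*w^3 - 5*w^2 + 2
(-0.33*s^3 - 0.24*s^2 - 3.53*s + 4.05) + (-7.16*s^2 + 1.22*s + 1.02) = -0.33*s^3 - 7.4*s^2 - 2.31*s + 5.07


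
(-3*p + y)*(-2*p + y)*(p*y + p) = 6*p^3*y + 6*p^3 - 5*p^2*y^2 - 5*p^2*y + p*y^3 + p*y^2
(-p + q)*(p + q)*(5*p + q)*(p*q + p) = -5*p^4*q - 5*p^4 - p^3*q^2 - p^3*q + 5*p^2*q^3 + 5*p^2*q^2 + p*q^4 + p*q^3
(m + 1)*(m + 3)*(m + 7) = m^3 + 11*m^2 + 31*m + 21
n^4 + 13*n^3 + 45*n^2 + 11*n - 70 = (n - 1)*(n + 2)*(n + 5)*(n + 7)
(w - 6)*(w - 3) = w^2 - 9*w + 18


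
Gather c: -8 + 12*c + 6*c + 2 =18*c - 6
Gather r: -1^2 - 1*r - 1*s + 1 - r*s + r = -r*s - s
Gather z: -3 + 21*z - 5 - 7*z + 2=14*z - 6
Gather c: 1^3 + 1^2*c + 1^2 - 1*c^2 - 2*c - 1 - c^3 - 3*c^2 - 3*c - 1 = -c^3 - 4*c^2 - 4*c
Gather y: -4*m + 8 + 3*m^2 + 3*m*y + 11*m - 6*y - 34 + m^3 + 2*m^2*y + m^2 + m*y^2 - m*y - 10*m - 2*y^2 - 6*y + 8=m^3 + 4*m^2 - 3*m + y^2*(m - 2) + y*(2*m^2 + 2*m - 12) - 18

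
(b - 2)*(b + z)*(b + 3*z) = b^3 + 4*b^2*z - 2*b^2 + 3*b*z^2 - 8*b*z - 6*z^2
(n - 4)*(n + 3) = n^2 - n - 12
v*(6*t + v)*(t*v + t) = 6*t^2*v^2 + 6*t^2*v + t*v^3 + t*v^2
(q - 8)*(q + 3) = q^2 - 5*q - 24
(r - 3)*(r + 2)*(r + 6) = r^3 + 5*r^2 - 12*r - 36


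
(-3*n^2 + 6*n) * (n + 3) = -3*n^3 - 3*n^2 + 18*n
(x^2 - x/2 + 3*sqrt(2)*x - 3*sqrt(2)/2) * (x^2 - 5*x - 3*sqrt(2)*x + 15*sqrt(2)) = x^4 - 11*x^3/2 - 31*x^2/2 + 99*x - 45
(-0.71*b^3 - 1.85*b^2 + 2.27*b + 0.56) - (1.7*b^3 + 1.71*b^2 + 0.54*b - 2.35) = -2.41*b^3 - 3.56*b^2 + 1.73*b + 2.91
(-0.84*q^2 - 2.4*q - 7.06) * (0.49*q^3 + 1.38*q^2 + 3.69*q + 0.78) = -0.4116*q^5 - 2.3352*q^4 - 9.871*q^3 - 19.254*q^2 - 27.9234*q - 5.5068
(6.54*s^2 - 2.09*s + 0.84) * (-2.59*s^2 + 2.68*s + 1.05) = -16.9386*s^4 + 22.9403*s^3 - 0.909799999999999*s^2 + 0.0566999999999998*s + 0.882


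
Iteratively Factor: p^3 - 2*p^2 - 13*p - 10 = (p + 1)*(p^2 - 3*p - 10) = (p - 5)*(p + 1)*(p + 2)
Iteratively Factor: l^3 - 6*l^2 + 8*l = (l)*(l^2 - 6*l + 8) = l*(l - 2)*(l - 4)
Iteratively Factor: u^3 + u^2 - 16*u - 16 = (u - 4)*(u^2 + 5*u + 4) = (u - 4)*(u + 1)*(u + 4)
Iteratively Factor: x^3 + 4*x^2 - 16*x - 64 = (x + 4)*(x^2 - 16) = (x + 4)^2*(x - 4)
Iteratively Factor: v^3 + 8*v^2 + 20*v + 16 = (v + 4)*(v^2 + 4*v + 4) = (v + 2)*(v + 4)*(v + 2)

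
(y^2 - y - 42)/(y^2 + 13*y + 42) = (y - 7)/(y + 7)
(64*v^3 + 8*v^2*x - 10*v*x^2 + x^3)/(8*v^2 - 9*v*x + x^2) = (-8*v^2 - 2*v*x + x^2)/(-v + x)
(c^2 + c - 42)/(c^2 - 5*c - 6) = (c + 7)/(c + 1)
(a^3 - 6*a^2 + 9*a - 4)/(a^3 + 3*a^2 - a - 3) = (a^2 - 5*a + 4)/(a^2 + 4*a + 3)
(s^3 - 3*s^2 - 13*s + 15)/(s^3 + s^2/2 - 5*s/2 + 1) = 2*(s^2 - 2*s - 15)/(2*s^2 + 3*s - 2)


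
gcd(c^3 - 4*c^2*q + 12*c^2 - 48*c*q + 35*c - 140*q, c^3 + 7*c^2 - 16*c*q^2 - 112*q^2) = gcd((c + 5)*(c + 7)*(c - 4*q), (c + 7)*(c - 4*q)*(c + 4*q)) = -c^2 + 4*c*q - 7*c + 28*q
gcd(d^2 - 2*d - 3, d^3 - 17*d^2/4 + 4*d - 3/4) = d - 3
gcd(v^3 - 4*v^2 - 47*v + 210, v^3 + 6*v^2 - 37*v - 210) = v^2 + v - 42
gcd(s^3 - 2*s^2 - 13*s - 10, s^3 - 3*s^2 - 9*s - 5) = s^2 - 4*s - 5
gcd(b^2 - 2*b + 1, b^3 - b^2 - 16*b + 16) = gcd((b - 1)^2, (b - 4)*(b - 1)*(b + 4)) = b - 1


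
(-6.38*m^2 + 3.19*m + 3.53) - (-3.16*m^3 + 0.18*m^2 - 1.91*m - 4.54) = 3.16*m^3 - 6.56*m^2 + 5.1*m + 8.07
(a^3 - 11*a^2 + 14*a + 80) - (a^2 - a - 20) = a^3 - 12*a^2 + 15*a + 100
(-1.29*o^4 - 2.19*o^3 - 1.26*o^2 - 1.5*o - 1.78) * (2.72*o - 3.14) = -3.5088*o^5 - 1.9062*o^4 + 3.4494*o^3 - 0.1236*o^2 - 0.131600000000001*o + 5.5892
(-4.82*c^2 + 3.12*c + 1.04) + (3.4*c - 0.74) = -4.82*c^2 + 6.52*c + 0.3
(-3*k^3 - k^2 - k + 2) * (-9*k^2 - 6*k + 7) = 27*k^5 + 27*k^4 - 6*k^3 - 19*k^2 - 19*k + 14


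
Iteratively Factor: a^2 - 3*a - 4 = (a + 1)*(a - 4)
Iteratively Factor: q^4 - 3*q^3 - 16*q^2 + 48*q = (q)*(q^3 - 3*q^2 - 16*q + 48) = q*(q - 3)*(q^2 - 16) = q*(q - 4)*(q - 3)*(q + 4)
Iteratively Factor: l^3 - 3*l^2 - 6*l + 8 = (l - 1)*(l^2 - 2*l - 8) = (l - 1)*(l + 2)*(l - 4)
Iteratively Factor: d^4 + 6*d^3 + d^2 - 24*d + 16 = (d + 4)*(d^3 + 2*d^2 - 7*d + 4) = (d - 1)*(d + 4)*(d^2 + 3*d - 4) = (d - 1)*(d + 4)^2*(d - 1)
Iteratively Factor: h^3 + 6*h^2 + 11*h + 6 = (h + 1)*(h^2 + 5*h + 6) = (h + 1)*(h + 3)*(h + 2)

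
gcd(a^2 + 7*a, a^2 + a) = a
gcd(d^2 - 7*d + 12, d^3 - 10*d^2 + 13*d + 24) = d - 3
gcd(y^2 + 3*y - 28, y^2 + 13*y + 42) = y + 7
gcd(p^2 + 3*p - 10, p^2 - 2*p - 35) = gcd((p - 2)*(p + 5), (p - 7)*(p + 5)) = p + 5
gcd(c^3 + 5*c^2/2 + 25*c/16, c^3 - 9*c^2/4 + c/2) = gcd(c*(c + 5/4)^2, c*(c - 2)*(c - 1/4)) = c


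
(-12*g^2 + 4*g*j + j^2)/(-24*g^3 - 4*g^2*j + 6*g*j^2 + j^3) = 1/(2*g + j)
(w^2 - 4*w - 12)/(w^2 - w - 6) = (w - 6)/(w - 3)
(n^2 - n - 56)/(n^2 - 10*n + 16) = (n + 7)/(n - 2)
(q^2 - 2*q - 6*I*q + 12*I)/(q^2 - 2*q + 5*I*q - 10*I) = (q - 6*I)/(q + 5*I)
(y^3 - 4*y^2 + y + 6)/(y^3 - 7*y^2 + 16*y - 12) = (y + 1)/(y - 2)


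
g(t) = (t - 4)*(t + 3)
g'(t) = 2*t - 1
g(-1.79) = -7.01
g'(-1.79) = -4.58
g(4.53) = 3.99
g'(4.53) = 8.06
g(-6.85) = 41.77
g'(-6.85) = -14.70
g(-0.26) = -11.67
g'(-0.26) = -1.52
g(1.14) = -11.84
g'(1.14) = 1.28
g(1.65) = -10.93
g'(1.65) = 2.30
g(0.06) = -12.06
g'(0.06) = -0.88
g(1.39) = -11.46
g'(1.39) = 1.78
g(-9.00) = 78.00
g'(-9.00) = -19.00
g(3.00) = -6.00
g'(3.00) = 5.00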